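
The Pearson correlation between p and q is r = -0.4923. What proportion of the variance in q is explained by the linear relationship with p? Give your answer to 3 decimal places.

r² = (-0.4923)² = 0.242

0.242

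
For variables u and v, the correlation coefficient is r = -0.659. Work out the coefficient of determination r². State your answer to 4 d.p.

r² = (-0.659)² = 0.4343

0.4343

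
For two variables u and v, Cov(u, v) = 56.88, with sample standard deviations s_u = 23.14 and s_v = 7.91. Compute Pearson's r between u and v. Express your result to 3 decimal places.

r = Cov(u,v) / (s_u · s_v) = 56.88 / (23.14 × 7.91)
  = 56.88 / 183.0374 ≈ 0.311

0.311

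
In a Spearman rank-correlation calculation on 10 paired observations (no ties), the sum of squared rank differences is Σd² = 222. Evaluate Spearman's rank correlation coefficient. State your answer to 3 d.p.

-0.345

ρ = 1 − 6Σd² / [n(n²−1)] = 1 − 6×222 / (10×99)
  = 1 − 1332/990 = 1 − 1.3455 ≈ -0.345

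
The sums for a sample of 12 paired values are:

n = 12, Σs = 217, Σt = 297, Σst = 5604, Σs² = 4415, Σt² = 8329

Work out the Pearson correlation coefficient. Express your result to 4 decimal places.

r = (nΣst − ΣsΣt) / √[(nΣs² − (Σs)²)(nΣt² − (Σt)²)]
Numerator: 12×5604 − 217×297 = 2799
Denominator: √[(52980 − 47089)(99948 − 88209)] = √[5891 × 11739] = 8315.9154
r = 2799 / 8315.9154 ≈ 0.3366

0.3366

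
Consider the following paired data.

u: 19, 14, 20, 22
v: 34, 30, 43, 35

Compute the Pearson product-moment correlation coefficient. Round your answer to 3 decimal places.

n = 4, Σu = 75, Σv = 142, Σu² = 1441, Σv² = 5130, Σuv = 2696
nΣuv − ΣuΣv = 10784 − 10650 = 134
nΣu² − (Σu)² = 5764 − 5625 = 139; nΣv² − (Σv)² = 20520 − 20164 = 356
r = 134 / √(139 × 356) = 134 / 222.4500 ≈ 0.602

0.602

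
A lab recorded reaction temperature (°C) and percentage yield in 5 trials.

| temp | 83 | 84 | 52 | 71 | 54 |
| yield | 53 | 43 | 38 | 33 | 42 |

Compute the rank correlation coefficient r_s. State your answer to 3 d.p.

Rank temp: 4, 5, 1, 3, 2
Rank yield: 5, 4, 2, 1, 3
d = rank(temp) − rank(yield): -1, 1, -1, 2, -1; Σd² = 8
ρ = 1 − 6Σd² / [n(n²−1)] = 1 − 6×8 / (5×24) = 1 − 48/120 ≈ 0.600

0.600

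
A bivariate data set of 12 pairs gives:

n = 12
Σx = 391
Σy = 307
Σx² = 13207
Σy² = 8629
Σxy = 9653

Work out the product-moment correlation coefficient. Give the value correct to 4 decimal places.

-0.5820

r = (nΣxy − ΣxΣy) / √[(nΣx² − (Σx)²)(nΣy² − (Σy)²)]
Numerator: 12×9653 − 391×307 = -4201
Denominator: √[(158484 − 152881)(103548 − 94249)] = √[5603 × 9299] = 7218.1921
r = -4201 / 7218.1921 ≈ -0.5820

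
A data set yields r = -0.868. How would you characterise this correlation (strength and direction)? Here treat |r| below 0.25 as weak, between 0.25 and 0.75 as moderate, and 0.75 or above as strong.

r = -0.868 < 0 so the relationship is negative.
|r| = 0.868, which falls in the strong range.

strong negative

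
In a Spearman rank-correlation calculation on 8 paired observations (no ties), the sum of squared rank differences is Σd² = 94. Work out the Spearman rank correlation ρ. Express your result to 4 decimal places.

-0.1190

ρ = 1 − 6Σd² / [n(n²−1)] = 1 − 6×94 / (8×63)
  = 1 − 564/504 = 1 − 1.11905 ≈ -0.1190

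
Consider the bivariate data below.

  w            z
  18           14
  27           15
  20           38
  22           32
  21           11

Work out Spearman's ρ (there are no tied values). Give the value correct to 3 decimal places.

Rank w: 1, 5, 2, 4, 3
Rank z: 2, 3, 5, 4, 1
d = rank(w) − rank(z): -1, 2, -3, 0, 2; Σd² = 18
ρ = 1 − 6Σd² / [n(n²−1)] = 1 − 6×18 / (5×24) = 1 − 108/120 ≈ 0.100

0.100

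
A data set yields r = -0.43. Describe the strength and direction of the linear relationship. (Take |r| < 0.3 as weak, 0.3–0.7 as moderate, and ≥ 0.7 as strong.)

moderate negative

r = -0.43 < 0 so the relationship is negative.
|r| = 0.43, which falls in the moderate range.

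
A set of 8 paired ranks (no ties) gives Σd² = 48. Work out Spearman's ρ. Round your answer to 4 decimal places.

ρ = 1 − 6Σd² / [n(n²−1)] = 1 − 6×48 / (8×63)
  = 1 − 288/504 = 1 − 0.57143 ≈ 0.4286

0.4286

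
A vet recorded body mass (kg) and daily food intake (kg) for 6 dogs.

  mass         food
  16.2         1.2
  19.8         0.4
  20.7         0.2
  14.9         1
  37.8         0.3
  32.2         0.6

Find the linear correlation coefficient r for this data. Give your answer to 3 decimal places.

n = 6, Σx = 141.6, Σy = 3.7, Σx² = 3770.66, Σy² = 3.09, Σxy = 77.06
nΣxy − ΣxΣy = 462.36 − 523.92 = -61.56
nΣx² − (Σx)² = 22623.96 − 20050.56 = 2573.4; nΣy² − (Σy)² = 18.54 − 13.69 = 4.85
r = -61.56 / √(2573.4 × 4.85) = -61.56 / 111.7184 ≈ -0.551

-0.551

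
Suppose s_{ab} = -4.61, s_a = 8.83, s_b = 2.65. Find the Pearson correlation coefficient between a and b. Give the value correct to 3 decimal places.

-0.197

r = Cov(a,b) / (s_a · s_b) = -4.61 / (8.83 × 2.65)
  = -4.61 / 23.3995 ≈ -0.197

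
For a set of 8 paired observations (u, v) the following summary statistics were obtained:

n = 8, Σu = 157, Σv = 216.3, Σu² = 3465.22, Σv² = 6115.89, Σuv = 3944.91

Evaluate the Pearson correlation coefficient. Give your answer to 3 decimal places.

-0.936

r = (nΣuv − ΣuΣv) / √[(nΣu² − (Σu)²)(nΣv² − (Σv)²)]
Numerator: 8×3944.91 − 157×216.3 = -2399.82
Denominator: √[(27721.76 − 24649)(48927.12 − 46785.69)] = √[3072.76 × 2141.43] = 2565.1706
r = -2399.82 / 2565.1706 ≈ -0.936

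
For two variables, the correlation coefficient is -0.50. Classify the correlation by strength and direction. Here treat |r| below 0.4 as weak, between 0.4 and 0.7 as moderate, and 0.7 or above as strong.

r = -0.50 < 0 so the relationship is negative.
|r| = 0.50, which falls in the moderate range.

moderate negative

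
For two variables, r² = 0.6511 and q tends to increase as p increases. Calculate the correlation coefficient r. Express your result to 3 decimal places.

|r| = √0.6511 = 0.807
The association is positive, so r = 0.807.

0.807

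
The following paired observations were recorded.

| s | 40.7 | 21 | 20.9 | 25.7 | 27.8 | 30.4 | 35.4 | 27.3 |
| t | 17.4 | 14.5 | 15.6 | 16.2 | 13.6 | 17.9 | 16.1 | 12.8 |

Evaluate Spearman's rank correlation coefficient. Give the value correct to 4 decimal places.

Rank s: 8, 2, 1, 3, 5, 6, 7, 4
Rank t: 7, 3, 4, 6, 2, 8, 5, 1
d = rank(s) − rank(t): 1, -1, -3, -3, 3, -2, 2, 3; Σd² = 46
ρ = 1 − 6Σd² / [n(n²−1)] = 1 − 6×46 / (8×63) = 1 − 276/504 ≈ 0.4524

0.4524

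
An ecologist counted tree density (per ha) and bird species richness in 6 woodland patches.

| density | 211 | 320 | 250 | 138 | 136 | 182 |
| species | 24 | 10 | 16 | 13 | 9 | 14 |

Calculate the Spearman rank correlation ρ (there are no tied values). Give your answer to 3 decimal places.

0.371

Rank density: 4, 6, 5, 2, 1, 3
Rank species: 6, 2, 5, 3, 1, 4
d = rank(density) − rank(species): -2, 4, 0, -1, 0, -1; Σd² = 22
ρ = 1 − 6Σd² / [n(n²−1)] = 1 − 6×22 / (6×35) = 1 − 132/210 ≈ 0.371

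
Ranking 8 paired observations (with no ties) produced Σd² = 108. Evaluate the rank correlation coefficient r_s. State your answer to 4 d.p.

-0.2857

ρ = 1 − 6Σd² / [n(n²−1)] = 1 − 6×108 / (8×63)
  = 1 − 648/504 = 1 − 1.28571 ≈ -0.2857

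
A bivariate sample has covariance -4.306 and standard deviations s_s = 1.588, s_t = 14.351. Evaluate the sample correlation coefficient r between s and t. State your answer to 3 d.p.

r = Cov(s,t) / (s_s · s_t) = -4.306 / (1.588 × 14.351)
  = -4.306 / 22.7894 ≈ -0.189

-0.189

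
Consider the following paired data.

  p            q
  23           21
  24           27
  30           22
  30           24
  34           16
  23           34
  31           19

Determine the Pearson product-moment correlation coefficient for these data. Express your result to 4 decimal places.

-0.7306

n = 7, Σp = 195, Σq = 163, Σp² = 5551, Σq² = 4003, Σpq = 4426
nΣpq − ΣpΣq = 30982 − 31785 = -803
nΣp² − (Σp)² = 38857 − 38025 = 832; nΣq² − (Σq)² = 28021 − 26569 = 1452
r = -803 / √(832 × 1452) = -803 / 1099.1196 ≈ -0.7306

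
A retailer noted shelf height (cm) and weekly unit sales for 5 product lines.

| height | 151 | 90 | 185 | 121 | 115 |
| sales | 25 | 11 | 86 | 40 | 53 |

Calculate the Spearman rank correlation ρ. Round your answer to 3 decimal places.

Rank height: 4, 1, 5, 3, 2
Rank sales: 2, 1, 5, 3, 4
d = rank(height) − rank(sales): 2, 0, 0, 0, -2; Σd² = 8
ρ = 1 − 6Σd² / [n(n²−1)] = 1 − 6×8 / (5×24) = 1 − 48/120 ≈ 0.600

0.600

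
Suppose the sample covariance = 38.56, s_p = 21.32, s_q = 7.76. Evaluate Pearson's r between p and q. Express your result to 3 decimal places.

r = Cov(p,q) / (s_p · s_q) = 38.56 / (21.32 × 7.76)
  = 38.56 / 165.4432 ≈ 0.233

0.233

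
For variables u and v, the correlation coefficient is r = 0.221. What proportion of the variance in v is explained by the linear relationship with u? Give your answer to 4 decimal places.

0.0488

r² = (0.221)² = 0.0488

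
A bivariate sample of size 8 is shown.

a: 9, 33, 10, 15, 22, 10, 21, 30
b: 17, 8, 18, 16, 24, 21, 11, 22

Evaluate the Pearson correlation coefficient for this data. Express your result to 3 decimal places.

n = 8, Σa = 150, Σb = 137, Σa² = 3420, Σb² = 2555, Σab = 2466
nΣab − ΣaΣb = 19728 − 20550 = -822
nΣa² − (Σa)² = 27360 − 22500 = 4860; nΣb² − (Σb)² = 20440 − 18769 = 1671
r = -822 / √(4860 × 1671) = -822 / 2849.7474 ≈ -0.288

-0.288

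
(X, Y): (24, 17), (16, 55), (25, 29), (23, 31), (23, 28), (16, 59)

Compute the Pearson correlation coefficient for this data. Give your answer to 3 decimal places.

-0.948

n = 6, ΣX = 127, ΣY = 219, ΣX² = 2771, ΣY² = 9381, ΣXY = 4314
nΣXY − ΣXΣY = 25884 − 27813 = -1929
nΣX² − (ΣX)² = 16626 − 16129 = 497; nΣY² − (ΣY)² = 56286 − 47961 = 8325
r = -1929 / √(497 × 8325) = -1929 / 2034.0907 ≈ -0.948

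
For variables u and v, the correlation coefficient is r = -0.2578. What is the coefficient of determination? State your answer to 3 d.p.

r² = (-0.2578)² = 0.066

0.066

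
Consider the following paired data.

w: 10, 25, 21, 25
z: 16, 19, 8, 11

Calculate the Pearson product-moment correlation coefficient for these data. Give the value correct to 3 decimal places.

-0.148

n = 4, Σw = 81, Σz = 54, Σw² = 1791, Σz² = 802, Σwz = 1078
nΣwz − ΣwΣz = 4312 − 4374 = -62
nΣw² − (Σw)² = 7164 − 6561 = 603; nΣz² − (Σz)² = 3208 − 2916 = 292
r = -62 / √(603 × 292) = -62 / 419.6141 ≈ -0.148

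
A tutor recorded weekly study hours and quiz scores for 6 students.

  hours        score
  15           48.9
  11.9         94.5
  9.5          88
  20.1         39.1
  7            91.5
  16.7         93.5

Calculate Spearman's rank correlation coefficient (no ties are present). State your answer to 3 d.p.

-0.371

Rank hours: 4, 3, 2, 6, 1, 5
Rank score: 2, 6, 3, 1, 4, 5
d = rank(hours) − rank(score): 2, -3, -1, 5, -3, 0; Σd² = 48
ρ = 1 − 6Σd² / [n(n²−1)] = 1 − 6×48 / (6×35) = 1 − 288/210 ≈ -0.371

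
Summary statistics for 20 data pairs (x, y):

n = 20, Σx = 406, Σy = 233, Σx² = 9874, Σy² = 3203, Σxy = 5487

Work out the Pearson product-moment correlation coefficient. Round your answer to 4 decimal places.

0.8478

r = (nΣxy − ΣxΣy) / √[(nΣx² − (Σx)²)(nΣy² − (Σy)²)]
Numerator: 20×5487 − 406×233 = 15142
Denominator: √[(197480 − 164836)(64060 − 54289)] = √[32644 × 9771] = 17859.5779
r = 15142 / 17859.5779 ≈ 0.8478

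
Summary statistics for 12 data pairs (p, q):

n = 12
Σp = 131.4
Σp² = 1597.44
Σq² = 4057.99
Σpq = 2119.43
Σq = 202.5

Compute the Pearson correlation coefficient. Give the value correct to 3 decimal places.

r = (nΣpq − ΣpΣq) / √[(nΣp² − (Σp)²)(nΣq² − (Σq)²)]
Numerator: 12×2119.43 − 131.4×202.5 = -1175.34
Denominator: √[(19169.28 − 17265.96)(48695.88 − 41006.25)] = √[1903.32 × 7689.63] = 3825.6799
r = -1175.34 / 3825.6799 ≈ -0.307

-0.307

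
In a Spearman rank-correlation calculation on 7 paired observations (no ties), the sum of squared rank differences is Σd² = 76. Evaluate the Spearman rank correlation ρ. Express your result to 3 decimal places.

-0.357

ρ = 1 − 6Σd² / [n(n²−1)] = 1 − 6×76 / (7×48)
  = 1 − 456/336 = 1 − 1.3571 ≈ -0.357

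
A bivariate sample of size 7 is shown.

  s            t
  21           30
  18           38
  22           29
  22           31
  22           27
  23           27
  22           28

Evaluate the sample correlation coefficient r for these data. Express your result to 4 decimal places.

n = 7, Σs = 150, Σt = 210, Σs² = 3230, Σt² = 6388, Σst = 4465
nΣst − ΣsΣt = 31255 − 31500 = -245
nΣs² − (Σs)² = 22610 − 22500 = 110; nΣt² − (Σt)² = 44716 − 44100 = 616
r = -245 / √(110 × 616) = -245 / 260.3075 ≈ -0.9412

-0.9412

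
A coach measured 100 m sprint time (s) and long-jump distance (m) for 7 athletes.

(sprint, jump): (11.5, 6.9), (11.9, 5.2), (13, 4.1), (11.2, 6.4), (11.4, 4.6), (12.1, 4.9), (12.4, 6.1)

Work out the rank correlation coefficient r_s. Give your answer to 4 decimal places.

-0.4643

Rank sprint: 3, 4, 7, 1, 2, 5, 6
Rank jump: 7, 4, 1, 6, 2, 3, 5
d = rank(sprint) − rank(jump): -4, 0, 6, -5, 0, 2, 1; Σd² = 82
ρ = 1 − 6Σd² / [n(n²−1)] = 1 − 6×82 / (7×48) = 1 − 492/336 ≈ -0.4643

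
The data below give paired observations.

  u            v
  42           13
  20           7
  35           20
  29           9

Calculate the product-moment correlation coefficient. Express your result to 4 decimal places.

n = 4, Σu = 126, Σv = 49, Σu² = 4230, Σv² = 699, Σuv = 1647
nΣuv − ΣuΣv = 6588 − 6174 = 414
nΣu² − (Σu)² = 16920 − 15876 = 1044; nΣv² − (Σv)² = 2796 − 2401 = 395
r = 414 / √(1044 × 395) = 414 / 642.1682 ≈ 0.6447

0.6447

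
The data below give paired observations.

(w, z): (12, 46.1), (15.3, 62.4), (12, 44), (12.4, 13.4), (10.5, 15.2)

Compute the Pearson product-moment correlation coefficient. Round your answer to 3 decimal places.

n = 5, Σw = 62.2, Σz = 181.1, Σw² = 786.1, Σz² = 8365.57, Σwz = 2361.68
nΣwz − ΣwΣz = 11808.4 − 11264.42 = 543.98
nΣw² − (Σw)² = 3930.5 − 3868.84 = 61.66; nΣz² − (Σz)² = 41827.85 − 32797.21 = 9030.64
r = 543.98 / √(61.66 × 9030.64) = 543.98 / 746.2099 ≈ 0.729

0.729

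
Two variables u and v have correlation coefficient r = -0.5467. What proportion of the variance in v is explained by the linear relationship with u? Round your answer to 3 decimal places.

r² = (-0.5467)² = 0.299

0.299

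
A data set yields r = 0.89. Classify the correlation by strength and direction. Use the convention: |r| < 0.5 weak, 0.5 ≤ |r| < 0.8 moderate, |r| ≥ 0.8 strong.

r = 0.89 > 0 so the relationship is positive.
|r| = 0.89, which falls in the strong range.

strong positive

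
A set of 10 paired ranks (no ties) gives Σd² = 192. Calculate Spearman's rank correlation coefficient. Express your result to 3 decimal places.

ρ = 1 − 6Σd² / [n(n²−1)] = 1 − 6×192 / (10×99)
  = 1 − 1152/990 = 1 − 1.1636 ≈ -0.164

-0.164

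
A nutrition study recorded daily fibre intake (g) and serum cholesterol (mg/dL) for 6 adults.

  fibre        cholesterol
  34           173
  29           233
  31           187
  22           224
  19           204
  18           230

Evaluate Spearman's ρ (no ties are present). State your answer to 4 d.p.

-0.6000

Rank fibre: 6, 4, 5, 3, 2, 1
Rank cholesterol: 1, 6, 2, 4, 3, 5
d = rank(fibre) − rank(cholesterol): 5, -2, 3, -1, -1, -4; Σd² = 56
ρ = 1 − 6Σd² / [n(n²−1)] = 1 − 6×56 / (6×35) = 1 − 336/210 ≈ -0.6000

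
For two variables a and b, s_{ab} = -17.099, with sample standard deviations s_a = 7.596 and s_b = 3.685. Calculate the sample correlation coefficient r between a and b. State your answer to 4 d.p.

-0.6109

r = Cov(a,b) / (s_a · s_b) = -17.099 / (7.596 × 3.685)
  = -17.099 / 27.9913 ≈ -0.6109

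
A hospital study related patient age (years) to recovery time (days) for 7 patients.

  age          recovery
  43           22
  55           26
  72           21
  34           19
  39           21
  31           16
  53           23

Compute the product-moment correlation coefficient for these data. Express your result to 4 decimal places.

0.5736

n = 7, Σx = 327, Σy = 148, Σx² = 16505, Σy² = 3188, Σxy = 7068
nΣxy − ΣxΣy = 49476 − 48396 = 1080
nΣx² − (Σx)² = 115535 − 106929 = 8606; nΣy² − (Σy)² = 22316 − 21904 = 412
r = 1080 / √(8606 × 412) = 1080 / 1882.9955 ≈ 0.5736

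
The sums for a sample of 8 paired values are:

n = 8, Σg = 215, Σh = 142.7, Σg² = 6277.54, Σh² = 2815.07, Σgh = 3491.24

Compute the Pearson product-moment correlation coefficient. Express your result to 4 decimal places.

-0.9369

r = (nΣgh − ΣgΣh) / √[(nΣg² − (Σg)²)(nΣh² − (Σh)²)]
Numerator: 8×3491.24 − 215×142.7 = -2750.58
Denominator: √[(50220.32 − 46225)(22520.56 − 20363.29)] = √[3995.32 × 2157.27] = 2935.8106
r = -2750.58 / 2935.8106 ≈ -0.9369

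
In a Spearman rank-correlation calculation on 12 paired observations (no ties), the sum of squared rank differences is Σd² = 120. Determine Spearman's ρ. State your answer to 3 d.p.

0.580

ρ = 1 − 6Σd² / [n(n²−1)] = 1 − 6×120 / (12×143)
  = 1 − 720/1716 = 1 − 0.4196 ≈ 0.580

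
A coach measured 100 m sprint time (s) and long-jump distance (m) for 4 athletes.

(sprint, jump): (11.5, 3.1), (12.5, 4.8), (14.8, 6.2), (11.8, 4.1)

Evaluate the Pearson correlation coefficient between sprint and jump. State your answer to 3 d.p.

0.953

n = 4, Σx = 50.6, Σy = 18.2, Σx² = 646.78, Σy² = 87.9, Σxy = 235.79
nΣxy − ΣxΣy = 943.16 − 920.92 = 22.24
nΣx² − (Σx)² = 2587.12 − 2560.36 = 26.76; nΣy² − (Σy)² = 351.6 − 331.24 = 20.36
r = 22.24 / √(26.76 × 20.36) = 22.24 / 23.3417 ≈ 0.953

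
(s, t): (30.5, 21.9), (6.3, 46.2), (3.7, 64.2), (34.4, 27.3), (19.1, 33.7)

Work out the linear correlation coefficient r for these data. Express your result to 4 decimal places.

-0.9140

n = 5, Σs = 94, Σt = 193.3, Σs² = 2531.8, Σt² = 8616.67, Σst = 2779.34
nΣst − ΣsΣt = 13896.7 − 18170.2 = -4273.5
nΣs² − (Σs)² = 12659 − 8836 = 3823; nΣt² − (Σt)² = 43083.35 − 37364.89 = 5718.46
r = -4273.5 / √(3823 × 5718.46) = -4273.5 / 4675.6468 ≈ -0.9140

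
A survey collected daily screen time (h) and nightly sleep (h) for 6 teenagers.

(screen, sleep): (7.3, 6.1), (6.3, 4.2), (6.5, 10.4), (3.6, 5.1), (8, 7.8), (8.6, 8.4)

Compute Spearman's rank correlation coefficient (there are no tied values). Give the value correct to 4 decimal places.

0.6000

Rank screen: 4, 2, 3, 1, 5, 6
Rank sleep: 3, 1, 6, 2, 4, 5
d = rank(screen) − rank(sleep): 1, 1, -3, -1, 1, 1; Σd² = 14
ρ = 1 − 6Σd² / [n(n²−1)] = 1 − 6×14 / (6×35) = 1 − 84/210 ≈ 0.6000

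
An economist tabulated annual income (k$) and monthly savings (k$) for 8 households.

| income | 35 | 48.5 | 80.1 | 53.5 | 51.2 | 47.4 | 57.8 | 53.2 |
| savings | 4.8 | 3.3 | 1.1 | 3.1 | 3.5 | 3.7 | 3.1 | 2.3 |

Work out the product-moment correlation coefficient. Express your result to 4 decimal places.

n = 8, Σx = 426.7, Σy = 24.9, Σx² = 23894.79, Σy² = 85.59, Σxy = 1238.13
nΣxy − ΣxΣy = 9905.04 − 10624.83 = -719.79
nΣx² − (Σx)² = 191158.32 − 182072.89 = 9085.43; nΣy² − (Σy)² = 684.72 − 620.01 = 64.71
r = -719.79 / √(9085.43 × 64.71) = -719.79 / 766.7582 ≈ -0.9387

-0.9387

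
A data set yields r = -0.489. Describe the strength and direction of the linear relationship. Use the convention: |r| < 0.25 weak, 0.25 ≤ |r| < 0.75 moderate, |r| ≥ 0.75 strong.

moderate negative

r = -0.489 < 0 so the relationship is negative.
|r| = 0.489, which falls in the moderate range.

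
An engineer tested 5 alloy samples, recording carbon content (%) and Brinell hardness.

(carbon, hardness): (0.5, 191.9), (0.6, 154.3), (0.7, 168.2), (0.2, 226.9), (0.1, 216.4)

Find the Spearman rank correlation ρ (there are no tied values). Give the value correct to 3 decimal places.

Rank carbon: 3, 4, 5, 2, 1
Rank hardness: 3, 1, 2, 5, 4
d = rank(carbon) − rank(hardness): 0, 3, 3, -3, -3; Σd² = 36
ρ = 1 − 6Σd² / [n(n²−1)] = 1 − 6×36 / (5×24) = 1 − 216/120 ≈ -0.800

-0.800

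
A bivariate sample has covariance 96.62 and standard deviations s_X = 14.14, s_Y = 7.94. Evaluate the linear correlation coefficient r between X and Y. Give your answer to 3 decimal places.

r = Cov(X,Y) / (s_X · s_Y) = 96.62 / (14.14 × 7.94)
  = 96.62 / 112.2716 ≈ 0.861

0.861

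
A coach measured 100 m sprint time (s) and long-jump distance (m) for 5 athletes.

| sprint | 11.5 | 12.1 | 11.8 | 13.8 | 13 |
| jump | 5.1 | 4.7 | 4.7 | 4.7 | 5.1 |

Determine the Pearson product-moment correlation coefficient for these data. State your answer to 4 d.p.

n = 5, Σx = 62.2, Σy = 24.3, Σx² = 777.34, Σy² = 118.29, Σxy = 302.14
nΣxy − ΣxΣy = 1510.7 − 1511.46 = -0.76
nΣx² − (Σx)² = 3886.7 − 3868.84 = 17.86; nΣy² − (Σy)² = 591.45 − 590.49 = 0.96
r = -0.76 / √(17.86 × 0.96) = -0.76 / 4.1407 ≈ -0.1835

-0.1835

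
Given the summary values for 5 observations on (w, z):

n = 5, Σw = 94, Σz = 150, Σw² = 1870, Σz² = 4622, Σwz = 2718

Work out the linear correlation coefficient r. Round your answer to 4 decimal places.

r = (nΣwz − ΣwΣz) / √[(nΣw² − (Σw)²)(nΣz² − (Σz)²)]
Numerator: 5×2718 − 94×150 = -510
Denominator: √[(9350 − 8836)(23110 − 22500)] = √[514 × 610] = 559.9464
r = -510 / 559.9464 ≈ -0.9108

-0.9108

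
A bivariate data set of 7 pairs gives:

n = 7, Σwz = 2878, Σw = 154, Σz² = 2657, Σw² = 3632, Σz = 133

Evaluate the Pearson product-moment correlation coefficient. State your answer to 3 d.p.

-0.270

r = (nΣwz − ΣwΣz) / √[(nΣw² − (Σw)²)(nΣz² − (Σz)²)]
Numerator: 7×2878 − 154×133 = -336
Denominator: √[(25424 − 23716)(18599 − 17689)] = √[1708 × 910] = 1246.7077
r = -336 / 1246.7077 ≈ -0.270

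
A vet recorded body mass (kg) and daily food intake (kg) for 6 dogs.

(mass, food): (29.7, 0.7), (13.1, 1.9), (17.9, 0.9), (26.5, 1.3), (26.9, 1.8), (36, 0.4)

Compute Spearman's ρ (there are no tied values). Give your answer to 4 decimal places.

-0.7714

Rank mass: 5, 1, 2, 3, 4, 6
Rank food: 2, 6, 3, 4, 5, 1
d = rank(mass) − rank(food): 3, -5, -1, -1, -1, 5; Σd² = 62
ρ = 1 − 6Σd² / [n(n²−1)] = 1 − 6×62 / (6×35) = 1 − 372/210 ≈ -0.7714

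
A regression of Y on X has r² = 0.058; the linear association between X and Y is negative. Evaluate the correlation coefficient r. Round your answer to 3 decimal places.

|r| = √0.058 = 0.241
The association is negative, so r = −0.241.

-0.241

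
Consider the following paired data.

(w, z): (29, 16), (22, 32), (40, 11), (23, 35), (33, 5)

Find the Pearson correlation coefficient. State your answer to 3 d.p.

-0.851

n = 5, Σw = 147, Σz = 99, Σw² = 4543, Σz² = 2651, Σwz = 2578
nΣwz − ΣwΣz = 12890 − 14553 = -1663
nΣw² − (Σw)² = 22715 − 21609 = 1106; nΣz² − (Σz)² = 13255 − 9801 = 3454
r = -1663 / √(1106 × 3454) = -1663 / 1954.5138 ≈ -0.851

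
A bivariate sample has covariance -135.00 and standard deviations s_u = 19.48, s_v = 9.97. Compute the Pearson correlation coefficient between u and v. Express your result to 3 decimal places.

-0.695

r = Cov(u,v) / (s_u · s_v) = -135.00 / (19.48 × 9.97)
  = -135.00 / 194.2156 ≈ -0.695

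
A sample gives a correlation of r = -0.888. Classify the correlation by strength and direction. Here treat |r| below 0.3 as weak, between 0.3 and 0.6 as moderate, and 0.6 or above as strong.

r = -0.888 < 0 so the relationship is negative.
|r| = 0.888, which falls in the strong range.

strong negative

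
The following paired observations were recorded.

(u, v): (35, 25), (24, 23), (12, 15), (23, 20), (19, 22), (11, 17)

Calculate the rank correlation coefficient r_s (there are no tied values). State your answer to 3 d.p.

Rank u: 6, 5, 2, 4, 3, 1
Rank v: 6, 5, 1, 3, 4, 2
d = rank(u) − rank(v): 0, 0, 1, 1, -1, -1; Σd² = 4
ρ = 1 − 6Σd² / [n(n²−1)] = 1 − 6×4 / (6×35) = 1 − 24/210 ≈ 0.886

0.886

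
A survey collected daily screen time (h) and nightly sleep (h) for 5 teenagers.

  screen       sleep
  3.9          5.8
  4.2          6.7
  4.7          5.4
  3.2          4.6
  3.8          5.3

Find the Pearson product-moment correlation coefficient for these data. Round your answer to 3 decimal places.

0.538

n = 5, Σx = 19.8, Σy = 27.8, Σx² = 79.62, Σy² = 156.94, Σxy = 111
nΣxy − ΣxΣy = 555 − 550.44 = 4.56
nΣx² − (Σx)² = 398.1 − 392.04 = 6.06; nΣy² − (Σy)² = 784.7 − 772.84 = 11.86
r = 4.56 / √(6.06 × 11.86) = 4.56 / 8.4777 ≈ 0.538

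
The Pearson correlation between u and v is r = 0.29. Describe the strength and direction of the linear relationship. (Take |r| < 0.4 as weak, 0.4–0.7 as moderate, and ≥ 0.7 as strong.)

r = 0.29 > 0 so the relationship is positive.
|r| = 0.29, which falls in the weak range.

weak positive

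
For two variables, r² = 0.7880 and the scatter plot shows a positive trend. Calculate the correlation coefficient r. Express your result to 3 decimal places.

0.888

|r| = √0.7880 = 0.888
The association is positive, so r = 0.888.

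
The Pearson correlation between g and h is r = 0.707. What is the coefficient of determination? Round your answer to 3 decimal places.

0.500

r² = (0.707)² = 0.500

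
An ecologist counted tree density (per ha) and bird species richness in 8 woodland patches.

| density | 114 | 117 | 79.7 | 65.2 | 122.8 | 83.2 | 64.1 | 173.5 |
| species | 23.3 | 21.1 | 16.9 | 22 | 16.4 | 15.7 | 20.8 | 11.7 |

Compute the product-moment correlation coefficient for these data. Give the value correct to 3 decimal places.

-0.551

n = 8, Σx = 819.5, Σy = 147.9, Σx² = 93501.27, Σy² = 2842.69, Σxy = 14589.62
nΣxy − ΣxΣy = 116716.96 − 121204.05 = -4487.09
nΣx² − (Σx)² = 748010.16 − 671580.25 = 76429.91; nΣy² − (Σy)² = 22741.52 − 21874.41 = 867.11
r = -4487.09 / √(76429.91 × 867.11) = -4487.09 / 8140.8316 ≈ -0.551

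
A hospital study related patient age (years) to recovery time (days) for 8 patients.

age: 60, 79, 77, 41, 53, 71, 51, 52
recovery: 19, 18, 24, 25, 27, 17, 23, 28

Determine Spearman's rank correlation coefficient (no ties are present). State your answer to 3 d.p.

-0.571

Rank age: 5, 8, 7, 1, 4, 6, 2, 3
Rank recovery: 3, 2, 5, 6, 7, 1, 4, 8
d = rank(age) − rank(recovery): 2, 6, 2, -5, -3, 5, -2, -5; Σd² = 132
ρ = 1 − 6Σd² / [n(n²−1)] = 1 − 6×132 / (8×63) = 1 − 792/504 ≈ -0.571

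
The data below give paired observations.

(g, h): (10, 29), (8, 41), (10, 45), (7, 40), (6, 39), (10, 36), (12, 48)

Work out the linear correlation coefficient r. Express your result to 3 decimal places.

n = 7, Σg = 63, Σh = 278, Σg² = 593, Σh² = 11268, Σgh = 2518
nΣgh − ΣgΣh = 17626 − 17514 = 112
nΣg² − (Σg)² = 4151 − 3969 = 182; nΣh² − (Σh)² = 78876 − 77284 = 1592
r = 112 / √(182 × 1592) = 112 / 538.2787 ≈ 0.208

0.208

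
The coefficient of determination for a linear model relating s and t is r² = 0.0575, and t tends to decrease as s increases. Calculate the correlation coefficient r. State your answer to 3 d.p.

-0.240

|r| = √0.0575 = 0.240
The association is negative, so r = −0.240.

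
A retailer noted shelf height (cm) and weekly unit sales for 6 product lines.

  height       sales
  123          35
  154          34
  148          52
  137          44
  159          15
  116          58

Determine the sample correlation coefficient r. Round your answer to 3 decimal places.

n = 6, Σx = 837, Σy = 238, Σx² = 118255, Σy² = 10610, Σxy = 32378
nΣxy − ΣxΣy = 194268 − 199206 = -4938
nΣx² − (Σx)² = 709530 − 700569 = 8961; nΣy² − (Σy)² = 63660 − 56644 = 7016
r = -4938 / √(8961 × 7016) = -4938 / 7929.0842 ≈ -0.623

-0.623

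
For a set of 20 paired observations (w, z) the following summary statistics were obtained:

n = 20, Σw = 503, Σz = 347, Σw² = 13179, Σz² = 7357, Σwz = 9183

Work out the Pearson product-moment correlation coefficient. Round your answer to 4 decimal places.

0.5425

r = (nΣwz − ΣwΣz) / √[(nΣw² − (Σw)²)(nΣz² − (Σz)²)]
Numerator: 20×9183 − 503×347 = 9119
Denominator: √[(263580 − 253009)(147140 − 120409)] = √[10571 × 26731] = 16809.9197
r = 9119 / 16809.9197 ≈ 0.5425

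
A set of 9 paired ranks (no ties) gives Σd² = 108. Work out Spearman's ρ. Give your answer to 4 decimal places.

ρ = 1 − 6Σd² / [n(n²−1)] = 1 − 6×108 / (9×80)
  = 1 − 648/720 = 1 − 0.90000 ≈ 0.1000

0.1000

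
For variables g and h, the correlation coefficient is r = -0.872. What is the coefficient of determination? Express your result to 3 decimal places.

r² = (-0.872)² = 0.760

0.760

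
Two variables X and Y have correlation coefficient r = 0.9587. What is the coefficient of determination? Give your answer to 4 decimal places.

r² = (0.9587)² = 0.9191

0.9191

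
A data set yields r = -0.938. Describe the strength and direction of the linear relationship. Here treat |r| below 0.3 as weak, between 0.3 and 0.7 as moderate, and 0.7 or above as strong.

strong negative

r = -0.938 < 0 so the relationship is negative.
|r| = 0.938, which falls in the strong range.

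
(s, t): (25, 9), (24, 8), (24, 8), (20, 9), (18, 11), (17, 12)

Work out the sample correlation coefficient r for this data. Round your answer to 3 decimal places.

n = 6, Σs = 128, Σt = 57, Σs² = 2790, Σt² = 555, Σst = 1191
nΣst − ΣsΣt = 7146 − 7296 = -150
nΣs² − (Σs)² = 16740 − 16384 = 356; nΣt² − (Σt)² = 3330 − 3249 = 81
r = -150 / √(356 × 81) = -150 / 169.8117 ≈ -0.883

-0.883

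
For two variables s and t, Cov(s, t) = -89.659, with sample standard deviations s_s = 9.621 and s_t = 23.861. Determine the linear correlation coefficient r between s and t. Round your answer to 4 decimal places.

r = Cov(s,t) / (s_s · s_t) = -89.659 / (9.621 × 23.861)
  = -89.659 / 229.5667 ≈ -0.3906

-0.3906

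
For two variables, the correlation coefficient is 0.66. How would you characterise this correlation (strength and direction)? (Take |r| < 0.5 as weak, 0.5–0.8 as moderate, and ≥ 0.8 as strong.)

moderate positive

r = 0.66 > 0 so the relationship is positive.
|r| = 0.66, which falls in the moderate range.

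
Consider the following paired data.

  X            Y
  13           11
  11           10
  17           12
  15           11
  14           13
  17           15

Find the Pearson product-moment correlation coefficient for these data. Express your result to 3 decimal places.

n = 6, ΣX = 87, ΣY = 72, ΣX² = 1289, ΣY² = 880, ΣXY = 1059
nΣXY − ΣXΣY = 6354 − 6264 = 90
nΣX² − (ΣX)² = 7734 − 7569 = 165; nΣY² − (ΣY)² = 5280 − 5184 = 96
r = 90 / √(165 × 96) = 90 / 125.8571 ≈ 0.715

0.715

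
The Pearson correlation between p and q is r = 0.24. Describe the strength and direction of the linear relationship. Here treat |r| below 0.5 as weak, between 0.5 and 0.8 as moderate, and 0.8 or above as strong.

weak positive

r = 0.24 > 0 so the relationship is positive.
|r| = 0.24, which falls in the weak range.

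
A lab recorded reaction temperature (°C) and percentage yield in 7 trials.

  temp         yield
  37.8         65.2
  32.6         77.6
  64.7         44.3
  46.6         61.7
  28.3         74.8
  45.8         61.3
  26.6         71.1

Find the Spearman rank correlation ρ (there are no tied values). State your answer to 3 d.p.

Rank temp: 4, 3, 7, 6, 2, 5, 1
Rank yield: 4, 7, 1, 3, 6, 2, 5
d = rank(temp) − rank(yield): 0, -4, 6, 3, -4, 3, -4; Σd² = 102
ρ = 1 − 6Σd² / [n(n²−1)] = 1 − 6×102 / (7×48) = 1 − 612/336 ≈ -0.821

-0.821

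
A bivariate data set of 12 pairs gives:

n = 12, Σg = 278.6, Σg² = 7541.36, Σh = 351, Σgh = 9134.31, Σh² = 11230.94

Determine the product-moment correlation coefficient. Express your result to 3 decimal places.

0.969

r = (nΣgh − ΣgΣh) / √[(nΣg² − (Σg)²)(nΣh² − (Σh)²)]
Numerator: 12×9134.31 − 278.6×351 = 11823.12
Denominator: √[(90496.32 − 77617.96)(134771.28 − 123201)] = √[12878.36 × 11570.28] = 12206.8109
r = 11823.12 / 12206.8109 ≈ 0.969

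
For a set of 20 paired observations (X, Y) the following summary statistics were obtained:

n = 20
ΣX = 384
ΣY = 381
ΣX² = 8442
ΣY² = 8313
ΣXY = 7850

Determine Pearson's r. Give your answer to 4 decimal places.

r = (nΣXY − ΣXΣY) / √[(nΣX² − (ΣX)²)(nΣY² − (ΣY)²)]
Numerator: 20×7850 − 384×381 = 10696
Denominator: √[(168840 − 147456)(166260 − 145161)] = √[21384 × 21099] = 21241.0220
r = 10696 / 21241.0220 ≈ 0.5036

0.5036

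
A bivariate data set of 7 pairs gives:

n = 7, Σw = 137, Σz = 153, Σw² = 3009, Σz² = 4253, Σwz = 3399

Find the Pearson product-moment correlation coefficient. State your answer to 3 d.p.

r = (nΣwz − ΣwΣz) / √[(nΣw² − (Σw)²)(nΣz² − (Σz)²)]
Numerator: 7×3399 − 137×153 = 2832
Denominator: √[(21063 − 18769)(29771 − 23409)] = √[2294 × 6362] = 3820.2654
r = 2832 / 3820.2654 ≈ 0.741

0.741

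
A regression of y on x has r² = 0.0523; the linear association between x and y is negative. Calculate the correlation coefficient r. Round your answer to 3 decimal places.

|r| = √0.0523 = 0.229
The association is negative, so r = −0.229.

-0.229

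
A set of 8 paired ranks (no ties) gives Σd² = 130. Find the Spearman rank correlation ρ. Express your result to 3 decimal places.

ρ = 1 − 6Σd² / [n(n²−1)] = 1 − 6×130 / (8×63)
  = 1 − 780/504 = 1 − 1.5476 ≈ -0.548

-0.548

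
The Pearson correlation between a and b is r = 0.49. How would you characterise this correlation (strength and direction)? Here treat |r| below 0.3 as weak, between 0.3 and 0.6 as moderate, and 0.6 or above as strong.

r = 0.49 > 0 so the relationship is positive.
|r| = 0.49, which falls in the moderate range.

moderate positive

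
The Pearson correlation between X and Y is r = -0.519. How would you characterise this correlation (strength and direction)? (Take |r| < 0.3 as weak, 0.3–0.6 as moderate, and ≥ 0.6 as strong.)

moderate negative

r = -0.519 < 0 so the relationship is negative.
|r| = 0.519, which falls in the moderate range.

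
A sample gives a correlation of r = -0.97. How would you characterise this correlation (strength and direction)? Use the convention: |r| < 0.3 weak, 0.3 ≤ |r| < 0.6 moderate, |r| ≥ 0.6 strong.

r = -0.97 < 0 so the relationship is negative.
|r| = 0.97, which falls in the strong range.

strong negative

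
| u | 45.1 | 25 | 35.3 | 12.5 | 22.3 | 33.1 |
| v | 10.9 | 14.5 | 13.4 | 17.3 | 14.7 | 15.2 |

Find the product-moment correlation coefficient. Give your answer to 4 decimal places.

-0.9103

n = 6, Σu = 173.3, Σv = 86, Σu² = 5654.25, Σv² = 1255.04, Σuv = 2374.29
nΣuv − ΣuΣv = 14245.74 − 14903.8 = -658.06
nΣu² − (Σu)² = 33925.5 − 30032.89 = 3892.61; nΣv² − (Σv)² = 7530.24 − 7396 = 134.24
r = -658.06 / √(3892.61 × 134.24) = -658.06 / 722.8720 ≈ -0.9103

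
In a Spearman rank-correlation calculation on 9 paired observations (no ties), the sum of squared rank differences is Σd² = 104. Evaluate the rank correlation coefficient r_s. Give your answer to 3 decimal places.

ρ = 1 − 6Σd² / [n(n²−1)] = 1 − 6×104 / (9×80)
  = 1 − 624/720 = 1 − 0.8667 ≈ 0.133

0.133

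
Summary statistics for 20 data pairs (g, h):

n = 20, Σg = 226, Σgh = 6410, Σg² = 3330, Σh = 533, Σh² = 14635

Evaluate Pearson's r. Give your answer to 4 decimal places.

0.6696

r = (nΣgh − ΣgΣh) / √[(nΣg² − (Σg)²)(nΣh² − (Σh)²)]
Numerator: 20×6410 − 226×533 = 7742
Denominator: √[(66600 − 51076)(292700 − 284089)] = √[15524 × 8611] = 11561.8841
r = 7742 / 11561.8841 ≈ 0.6696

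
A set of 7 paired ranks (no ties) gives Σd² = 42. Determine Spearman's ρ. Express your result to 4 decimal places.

0.2500

ρ = 1 − 6Σd² / [n(n²−1)] = 1 − 6×42 / (7×48)
  = 1 − 252/336 = 1 − 0.75000 ≈ 0.2500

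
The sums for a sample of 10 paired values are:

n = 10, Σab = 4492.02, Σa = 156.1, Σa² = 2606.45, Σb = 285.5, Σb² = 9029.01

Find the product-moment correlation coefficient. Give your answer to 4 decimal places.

0.0916

r = (nΣab − ΣaΣb) / √[(nΣa² − (Σa)²)(nΣb² − (Σb)²)]
Numerator: 10×4492.02 − 156.1×285.5 = 353.65
Denominator: √[(26064.5 − 24367.21)(90290.1 − 81510.25)] = √[1697.29 × 8779.85] = 3860.3046
r = 353.65 / 3860.3046 ≈ 0.0916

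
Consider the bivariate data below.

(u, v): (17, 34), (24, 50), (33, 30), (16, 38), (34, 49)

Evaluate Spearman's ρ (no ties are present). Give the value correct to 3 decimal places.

0.100

Rank u: 2, 3, 4, 1, 5
Rank v: 2, 5, 1, 3, 4
d = rank(u) − rank(v): 0, -2, 3, -2, 1; Σd² = 18
ρ = 1 − 6Σd² / [n(n²−1)] = 1 − 6×18 / (5×24) = 1 − 108/120 ≈ 0.100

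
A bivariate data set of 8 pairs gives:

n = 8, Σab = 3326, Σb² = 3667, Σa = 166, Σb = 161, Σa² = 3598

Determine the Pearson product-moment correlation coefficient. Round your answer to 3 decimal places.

-0.058

r = (nΣab − ΣaΣb) / √[(nΣa² − (Σa)²)(nΣb² − (Σb)²)]
Numerator: 8×3326 − 166×161 = -118
Denominator: √[(28784 − 27556)(29336 − 25921)] = √[1228 × 3415] = 2047.8330
r = -118 / 2047.8330 ≈ -0.058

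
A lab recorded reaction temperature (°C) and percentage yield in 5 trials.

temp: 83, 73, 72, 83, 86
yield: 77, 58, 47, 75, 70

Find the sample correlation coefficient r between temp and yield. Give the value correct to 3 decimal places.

0.892

n = 5, Σx = 397, Σy = 327, Σx² = 31687, Σy² = 22027, Σxy = 26254
nΣxy − ΣxΣy = 131270 − 129819 = 1451
nΣx² − (Σx)² = 158435 − 157609 = 826; nΣy² − (Σy)² = 110135 − 106929 = 3206
r = 1451 / √(826 × 3206) = 1451 / 1627.3156 ≈ 0.892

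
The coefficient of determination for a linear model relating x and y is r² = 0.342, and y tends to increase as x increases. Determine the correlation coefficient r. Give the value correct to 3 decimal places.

|r| = √0.342 = 0.585
The association is positive, so r = 0.585.

0.585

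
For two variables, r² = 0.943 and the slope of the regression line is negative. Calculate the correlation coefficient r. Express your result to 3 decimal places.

|r| = √0.943 = 0.971
The association is negative, so r = −0.971.

-0.971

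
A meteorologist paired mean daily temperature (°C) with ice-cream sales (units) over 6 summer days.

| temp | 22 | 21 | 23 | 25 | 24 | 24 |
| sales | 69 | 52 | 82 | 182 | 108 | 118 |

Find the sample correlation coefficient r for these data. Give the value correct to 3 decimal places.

n = 6, Σx = 139, Σy = 611, Σx² = 3231, Σy² = 72901, Σxy = 14470
nΣxy − ΣxΣy = 86820 − 84929 = 1891
nΣx² − (Σx)² = 19386 − 19321 = 65; nΣy² − (Σy)² = 437406 − 373321 = 64085
r = 1891 / √(65 × 64085) = 1891 / 2040.9618 ≈ 0.927

0.927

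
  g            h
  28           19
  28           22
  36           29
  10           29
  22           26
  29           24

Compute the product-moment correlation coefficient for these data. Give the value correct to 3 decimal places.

-0.283

n = 6, Σg = 153, Σh = 149, Σg² = 4289, Σh² = 3779, Σgh = 3750
nΣgh − ΣgΣh = 22500 − 22797 = -297
nΣg² − (Σg)² = 25734 − 23409 = 2325; nΣh² − (Σh)² = 22674 − 22201 = 473
r = -297 / √(2325 × 473) = -297 / 1048.6777 ≈ -0.283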